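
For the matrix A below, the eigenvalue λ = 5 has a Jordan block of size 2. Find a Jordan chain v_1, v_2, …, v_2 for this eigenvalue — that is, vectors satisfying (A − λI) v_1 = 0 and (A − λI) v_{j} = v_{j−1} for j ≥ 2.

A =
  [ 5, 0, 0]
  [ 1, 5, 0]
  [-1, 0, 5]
A Jordan chain for λ = 5 of length 2:
v_1 = (0, 1, -1)ᵀ
v_2 = (1, 0, 0)ᵀ

Let N = A − (5)·I. We want v_2 with N^2 v_2 = 0 but N^1 v_2 ≠ 0; then v_{j-1} := N · v_j for j = 2, …, 2.

Pick v_2 = (1, 0, 0)ᵀ.
Then v_1 = N · v_2 = (0, 1, -1)ᵀ.

Sanity check: (A − (5)·I) v_1 = (0, 0, 0)ᵀ = 0. ✓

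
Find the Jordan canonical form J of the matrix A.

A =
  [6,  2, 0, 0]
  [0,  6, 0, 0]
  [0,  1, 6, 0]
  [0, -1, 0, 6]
J_2(6) ⊕ J_1(6) ⊕ J_1(6)

The characteristic polynomial is
  det(x·I − A) = x^4 - 24*x^3 + 216*x^2 - 864*x + 1296 = (x - 6)^4

Eigenvalues and multiplicities (the geometric multiplicity of λ is n − rank(A − λI), which equals the number of Jordan blocks for λ):
  λ = 6: algebraic multiplicity = 4, geometric multiplicity = 3

Determining the block sizes for each eigenvalue:
  λ = 6: 3 blocks summing to 4 forces exactly one block of size 2 and the rest size 1 → block sizes [2, 1, 1]

Assembling the blocks gives a Jordan form
J =
  [6, 1, 0, 0]
  [0, 6, 0, 0]
  [0, 0, 6, 0]
  [0, 0, 0, 6]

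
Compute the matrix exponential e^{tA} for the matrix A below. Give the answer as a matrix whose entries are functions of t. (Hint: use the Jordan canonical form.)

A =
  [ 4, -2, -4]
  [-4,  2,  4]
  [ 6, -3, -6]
e^{tA} =
  [4*t + 1, -2*t, -4*t]
  [-4*t, 2*t + 1, 4*t]
  [6*t, -3*t, 1 - 6*t]

Strategy: write A = P · J · P⁻¹ where J is a Jordan canonical form, so e^{tA} = P · e^{tJ} · P⁻¹, and e^{tJ} can be computed block-by-block.

A has Jordan form
J =
  [0, 1, 0]
  [0, 0, 0]
  [0, 0, 0]
(up to reordering of blocks).

Per-block formulas:
  For a 2×2 Jordan block J_2(0): exp(t · J_2(0)) = e^(0t)·(I + t·N), where N is the 2×2 nilpotent shift.
  For a 1×1 block at λ = 0: exp(t · [0]) = [e^(0t)].

After assembling e^{tJ} and conjugating by P, we get:

e^{tA} =
  [4*t + 1, -2*t, -4*t]
  [-4*t, 2*t + 1, 4*t]
  [6*t, -3*t, 1 - 6*t]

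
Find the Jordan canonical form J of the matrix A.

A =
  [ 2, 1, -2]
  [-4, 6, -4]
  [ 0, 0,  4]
J_2(4) ⊕ J_1(4)

The characteristic polynomial is
  det(x·I − A) = x^3 - 12*x^2 + 48*x - 64 = (x - 4)^3

Eigenvalues and multiplicities (the geometric multiplicity of λ is n − rank(A − λI), which equals the number of Jordan blocks for λ):
  λ = 4: algebraic multiplicity = 3, geometric multiplicity = 2

Determining the block sizes for each eigenvalue:
  λ = 4: 2 blocks summing to 3 forces exactly one block of size 2 and the rest size 1 → block sizes [2, 1]

Assembling the blocks gives a Jordan form
J =
  [4, 1, 0]
  [0, 4, 0]
  [0, 0, 4]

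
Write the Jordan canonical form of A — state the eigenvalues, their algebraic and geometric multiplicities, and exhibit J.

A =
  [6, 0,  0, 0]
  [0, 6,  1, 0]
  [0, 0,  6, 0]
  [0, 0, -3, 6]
J_2(6) ⊕ J_1(6) ⊕ J_1(6)

The characteristic polynomial is
  det(x·I − A) = x^4 - 24*x^3 + 216*x^2 - 864*x + 1296 = (x - 6)^4

Eigenvalues and multiplicities (the geometric multiplicity of λ is n − rank(A − λI), which equals the number of Jordan blocks for λ):
  λ = 6: algebraic multiplicity = 4, geometric multiplicity = 3

Determining the block sizes for each eigenvalue:
  λ = 6: 3 blocks summing to 4 forces exactly one block of size 2 and the rest size 1 → block sizes [2, 1, 1]

Assembling the blocks gives a Jordan form
J =
  [6, 1, 0, 0]
  [0, 6, 0, 0]
  [0, 0, 6, 0]
  [0, 0, 0, 6]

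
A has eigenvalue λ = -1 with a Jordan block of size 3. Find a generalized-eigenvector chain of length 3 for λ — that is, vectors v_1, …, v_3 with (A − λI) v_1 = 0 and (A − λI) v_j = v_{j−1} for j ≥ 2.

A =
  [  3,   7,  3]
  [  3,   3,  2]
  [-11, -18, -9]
A Jordan chain for λ = -1 of length 3:
v_1 = (4, 2, -10)ᵀ
v_2 = (4, 3, -11)ᵀ
v_3 = (1, 0, 0)ᵀ

Let N = A − (-1)·I. We want v_3 with N^3 v_3 = 0 but N^2 v_3 ≠ 0; then v_{j-1} := N · v_j for j = 3, …, 2.

Pick v_3 = (1, 0, 0)ᵀ.
Then v_2 = N · v_3 = (4, 3, -11)ᵀ.
Then v_1 = N · v_2 = (4, 2, -10)ᵀ.

Sanity check: (A − (-1)·I) v_1 = (0, 0, 0)ᵀ = 0. ✓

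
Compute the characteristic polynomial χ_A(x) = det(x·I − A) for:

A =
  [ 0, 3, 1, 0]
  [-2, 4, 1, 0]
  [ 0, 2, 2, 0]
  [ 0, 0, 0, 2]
x^4 - 8*x^3 + 24*x^2 - 32*x + 16

Expanding det(x·I − A) (e.g. by cofactor expansion or by noting that A is similar to its Jordan form J, which has the same characteristic polynomial as A) gives
  χ_A(x) = x^4 - 8*x^3 + 24*x^2 - 32*x + 16
which factors as (x - 2)^4. The eigenvalues (with algebraic multiplicities) are λ = 2 with multiplicity 4.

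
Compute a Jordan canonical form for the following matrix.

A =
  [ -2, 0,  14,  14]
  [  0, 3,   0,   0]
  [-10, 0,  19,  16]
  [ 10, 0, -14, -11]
J_1(-2) ⊕ J_1(3) ⊕ J_1(3) ⊕ J_1(5)

The characteristic polynomial is
  det(x·I − A) = x^4 - 9*x^3 + 17*x^2 + 33*x - 90 = (x - 5)*(x - 3)^2*(x + 2)

Eigenvalues and multiplicities (the geometric multiplicity of λ is n − rank(A − λI), which equals the number of Jordan blocks for λ):
  λ = -2: algebraic multiplicity = 1, geometric multiplicity = 1
  λ = 3: algebraic multiplicity = 2, geometric multiplicity = 2
  λ = 5: algebraic multiplicity = 1, geometric multiplicity = 1

Determining the block sizes for each eigenvalue:
  λ = -2: one block (gm = 1), so the single block has size am = 1 → block sizes [1]
  λ = 3: gm = am = 2, so every block has size 1 → block sizes [1, 1]
  λ = 5: one block (gm = 1), so the single block has size am = 1 → block sizes [1]

Assembling the blocks gives a Jordan form
J =
  [-2, 0, 0, 0]
  [ 0, 3, 0, 0]
  [ 0, 0, 3, 0]
  [ 0, 0, 0, 5]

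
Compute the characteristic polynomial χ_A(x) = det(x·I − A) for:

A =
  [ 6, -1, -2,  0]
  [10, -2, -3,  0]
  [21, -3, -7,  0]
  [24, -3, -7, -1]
x^4 + 4*x^3 + 6*x^2 + 4*x + 1

Expanding det(x·I − A) (e.g. by cofactor expansion or by noting that A is similar to its Jordan form J, which has the same characteristic polynomial as A) gives
  χ_A(x) = x^4 + 4*x^3 + 6*x^2 + 4*x + 1
which factors as (x + 1)^4. The eigenvalues (with algebraic multiplicities) are λ = -1 with multiplicity 4.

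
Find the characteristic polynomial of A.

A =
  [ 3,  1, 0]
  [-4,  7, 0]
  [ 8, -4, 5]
x^3 - 15*x^2 + 75*x - 125

Expanding det(x·I − A) (e.g. by cofactor expansion or by noting that A is similar to its Jordan form J, which has the same characteristic polynomial as A) gives
  χ_A(x) = x^3 - 15*x^2 + 75*x - 125
which factors as (x - 5)^3. The eigenvalues (with algebraic multiplicities) are λ = 5 with multiplicity 3.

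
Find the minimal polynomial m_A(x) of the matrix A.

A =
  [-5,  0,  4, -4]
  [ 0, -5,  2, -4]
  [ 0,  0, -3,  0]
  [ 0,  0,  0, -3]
x^2 + 8*x + 15

The characteristic polynomial is χ_A(x) = (x + 3)^2*(x + 5)^2, so the eigenvalues are known. The minimal polynomial is
  m_A(x) = Π_λ (x − λ)^{k_λ}
where k_λ is the size of the *largest* Jordan block for λ (equivalently, the smallest k with (A − λI)^k v = 0 for every generalised eigenvector v of λ).

  λ = -5: largest Jordan block has size 1, contributing (x + 5)
  λ = -3: largest Jordan block has size 1, contributing (x + 3)

So m_A(x) = (x + 3)*(x + 5) = x^2 + 8*x + 15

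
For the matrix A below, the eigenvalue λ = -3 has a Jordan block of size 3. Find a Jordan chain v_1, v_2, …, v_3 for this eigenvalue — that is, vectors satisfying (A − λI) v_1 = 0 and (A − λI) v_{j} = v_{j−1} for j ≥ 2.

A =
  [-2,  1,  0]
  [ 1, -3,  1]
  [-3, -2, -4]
A Jordan chain for λ = -3 of length 3:
v_1 = (2, -2, -2)ᵀ
v_2 = (1, 1, -3)ᵀ
v_3 = (1, 0, 0)ᵀ

Let N = A − (-3)·I. We want v_3 with N^3 v_3 = 0 but N^2 v_3 ≠ 0; then v_{j-1} := N · v_j for j = 3, …, 2.

Pick v_3 = (1, 0, 0)ᵀ.
Then v_2 = N · v_3 = (1, 1, -3)ᵀ.
Then v_1 = N · v_2 = (2, -2, -2)ᵀ.

Sanity check: (A − (-3)·I) v_1 = (0, 0, 0)ᵀ = 0. ✓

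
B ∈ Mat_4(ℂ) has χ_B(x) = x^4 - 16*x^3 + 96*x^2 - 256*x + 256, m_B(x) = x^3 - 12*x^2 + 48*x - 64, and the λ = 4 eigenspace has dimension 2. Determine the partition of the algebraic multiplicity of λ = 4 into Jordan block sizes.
Block sizes for λ = 4: [3, 1]

Step 1 — from the characteristic polynomial, algebraic multiplicity of λ = 4 is 4. From dim ker(B − (4)·I) = 2, there are exactly 2 Jordan blocks for λ = 4.
Step 2 — from the minimal polynomial, the factor (x − 4)^3 tells us the largest block for λ = 4 has size 3.
Step 3 — with total size 4, 2 blocks, and largest block 3, the block sizes (in nonincreasing order) are [3, 1].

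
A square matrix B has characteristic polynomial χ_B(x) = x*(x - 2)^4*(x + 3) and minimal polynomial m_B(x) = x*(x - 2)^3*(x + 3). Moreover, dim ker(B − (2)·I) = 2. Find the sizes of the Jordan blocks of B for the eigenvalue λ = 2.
Block sizes for λ = 2: [3, 1]

Step 1 — from the characteristic polynomial, algebraic multiplicity of λ = 2 is 4. From dim ker(B − (2)·I) = 2, there are exactly 2 Jordan blocks for λ = 2.
Step 2 — from the minimal polynomial, the factor (x − 2)^3 tells us the largest block for λ = 2 has size 3.
Step 3 — with total size 4, 2 blocks, and largest block 3, the block sizes (in nonincreasing order) are [3, 1].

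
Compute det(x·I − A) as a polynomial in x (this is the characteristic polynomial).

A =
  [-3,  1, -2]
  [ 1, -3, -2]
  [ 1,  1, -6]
x^3 + 12*x^2 + 48*x + 64

Expanding det(x·I − A) (e.g. by cofactor expansion or by noting that A is similar to its Jordan form J, which has the same characteristic polynomial as A) gives
  χ_A(x) = x^3 + 12*x^2 + 48*x + 64
which factors as (x + 4)^3. The eigenvalues (with algebraic multiplicities) are λ = -4 with multiplicity 3.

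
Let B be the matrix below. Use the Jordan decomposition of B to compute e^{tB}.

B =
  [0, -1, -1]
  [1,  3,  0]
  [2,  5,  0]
e^{tB} =
  [-t^2*exp(t) - t*exp(t) + exp(t), -3*t^2*exp(t) - t*exp(t), t^2*exp(t) - t*exp(t)]
  [t^2*exp(t)/2 + t*exp(t), 3*t^2*exp(t)/2 + 2*t*exp(t) + exp(t), -t^2*exp(t)/2]
  [t^2*exp(t)/2 + 2*t*exp(t), 3*t^2*exp(t)/2 + 5*t*exp(t), -t^2*exp(t)/2 - t*exp(t) + exp(t)]

Strategy: write B = P · J · P⁻¹ where J is a Jordan canonical form, so e^{tB} = P · e^{tJ} · P⁻¹, and e^{tJ} can be computed block-by-block.

B has Jordan form
J =
  [1, 1, 0]
  [0, 1, 1]
  [0, 0, 1]
(up to reordering of blocks).

Per-block formulas:
  For a 3×3 Jordan block J_3(1): exp(t · J_3(1)) = e^(1t)·(I + t·N + (t^2/2)·N^2), where N is the 3×3 nilpotent shift.

After assembling e^{tJ} and conjugating by P, we get:

e^{tB} =
  [-t^2*exp(t) - t*exp(t) + exp(t), -3*t^2*exp(t) - t*exp(t), t^2*exp(t) - t*exp(t)]
  [t^2*exp(t)/2 + t*exp(t), 3*t^2*exp(t)/2 + 2*t*exp(t) + exp(t), -t^2*exp(t)/2]
  [t^2*exp(t)/2 + 2*t*exp(t), 3*t^2*exp(t)/2 + 5*t*exp(t), -t^2*exp(t)/2 - t*exp(t) + exp(t)]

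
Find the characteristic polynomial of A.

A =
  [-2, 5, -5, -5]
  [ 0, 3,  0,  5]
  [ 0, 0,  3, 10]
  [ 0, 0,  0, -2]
x^4 - 2*x^3 - 11*x^2 + 12*x + 36

Expanding det(x·I − A) (e.g. by cofactor expansion or by noting that A is similar to its Jordan form J, which has the same characteristic polynomial as A) gives
  χ_A(x) = x^4 - 2*x^3 - 11*x^2 + 12*x + 36
which factors as (x - 3)^2*(x + 2)^2. The eigenvalues (with algebraic multiplicities) are λ = -2 with multiplicity 2, λ = 3 with multiplicity 2.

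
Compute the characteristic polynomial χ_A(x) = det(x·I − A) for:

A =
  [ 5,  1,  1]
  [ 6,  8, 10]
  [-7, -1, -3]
x^3 - 10*x^2 + 12*x + 72

Expanding det(x·I − A) (e.g. by cofactor expansion or by noting that A is similar to its Jordan form J, which has the same characteristic polynomial as A) gives
  χ_A(x) = x^3 - 10*x^2 + 12*x + 72
which factors as (x - 6)^2*(x + 2). The eigenvalues (with algebraic multiplicities) are λ = -2 with multiplicity 1, λ = 6 with multiplicity 2.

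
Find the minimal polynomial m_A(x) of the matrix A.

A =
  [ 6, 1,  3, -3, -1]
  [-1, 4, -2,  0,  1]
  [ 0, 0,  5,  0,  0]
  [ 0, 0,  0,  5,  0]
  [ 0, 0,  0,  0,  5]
x^3 - 15*x^2 + 75*x - 125

The characteristic polynomial is χ_A(x) = (x - 5)^5, so the eigenvalues are known. The minimal polynomial is
  m_A(x) = Π_λ (x − λ)^{k_λ}
where k_λ is the size of the *largest* Jordan block for λ (equivalently, the smallest k with (A − λI)^k v = 0 for every generalised eigenvector v of λ).

  λ = 5: largest Jordan block has size 3, contributing (x − 5)^3

So m_A(x) = (x - 5)^3 = x^3 - 15*x^2 + 75*x - 125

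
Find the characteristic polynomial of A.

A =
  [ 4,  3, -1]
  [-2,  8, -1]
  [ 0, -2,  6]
x^3 - 18*x^2 + 108*x - 216

Expanding det(x·I − A) (e.g. by cofactor expansion or by noting that A is similar to its Jordan form J, which has the same characteristic polynomial as A) gives
  χ_A(x) = x^3 - 18*x^2 + 108*x - 216
which factors as (x - 6)^3. The eigenvalues (with algebraic multiplicities) are λ = 6 with multiplicity 3.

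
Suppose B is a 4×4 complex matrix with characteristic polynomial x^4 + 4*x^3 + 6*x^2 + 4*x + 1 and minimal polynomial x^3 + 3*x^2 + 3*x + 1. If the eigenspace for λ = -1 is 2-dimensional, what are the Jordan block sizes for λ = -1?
Block sizes for λ = -1: [3, 1]

Step 1 — from the characteristic polynomial, algebraic multiplicity of λ = -1 is 4. From dim ker(B − (-1)·I) = 2, there are exactly 2 Jordan blocks for λ = -1.
Step 2 — from the minimal polynomial, the factor (x + 1)^3 tells us the largest block for λ = -1 has size 3.
Step 3 — with total size 4, 2 blocks, and largest block 3, the block sizes (in nonincreasing order) are [3, 1].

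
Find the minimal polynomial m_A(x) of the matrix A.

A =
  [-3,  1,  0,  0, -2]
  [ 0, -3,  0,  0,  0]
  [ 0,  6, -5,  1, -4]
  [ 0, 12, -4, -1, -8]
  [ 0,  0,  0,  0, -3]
x^2 + 6*x + 9

The characteristic polynomial is χ_A(x) = (x + 3)^5, so the eigenvalues are known. The minimal polynomial is
  m_A(x) = Π_λ (x − λ)^{k_λ}
where k_λ is the size of the *largest* Jordan block for λ (equivalently, the smallest k with (A − λI)^k v = 0 for every generalised eigenvector v of λ).

  λ = -3: largest Jordan block has size 2, contributing (x + 3)^2

So m_A(x) = (x + 3)^2 = x^2 + 6*x + 9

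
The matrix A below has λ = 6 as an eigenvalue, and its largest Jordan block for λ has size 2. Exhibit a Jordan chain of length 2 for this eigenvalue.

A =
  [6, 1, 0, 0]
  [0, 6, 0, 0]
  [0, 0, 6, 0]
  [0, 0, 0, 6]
A Jordan chain for λ = 6 of length 2:
v_1 = (1, 0, 0, 0)ᵀ
v_2 = (0, 1, 0, 0)ᵀ

Let N = A − (6)·I. We want v_2 with N^2 v_2 = 0 but N^1 v_2 ≠ 0; then v_{j-1} := N · v_j for j = 2, …, 2.

Pick v_2 = (0, 1, 0, 0)ᵀ.
Then v_1 = N · v_2 = (1, 0, 0, 0)ᵀ.

Sanity check: (A − (6)·I) v_1 = (0, 0, 0, 0)ᵀ = 0. ✓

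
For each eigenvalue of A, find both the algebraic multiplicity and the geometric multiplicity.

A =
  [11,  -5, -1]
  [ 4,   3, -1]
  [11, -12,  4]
λ = 6: alg = 3, geom = 1

Step 1 — factor the characteristic polynomial to read off the algebraic multiplicities:
  χ_A(x) = (x - 6)^3

Step 2 — compute geometric multiplicities via the rank-nullity identity g(λ) = n − rank(A − λI):
  rank(A − (6)·I) = 2, so dim ker(A − (6)·I) = n − 2 = 1

Summary:
  λ = 6: algebraic multiplicity = 3, geometric multiplicity = 1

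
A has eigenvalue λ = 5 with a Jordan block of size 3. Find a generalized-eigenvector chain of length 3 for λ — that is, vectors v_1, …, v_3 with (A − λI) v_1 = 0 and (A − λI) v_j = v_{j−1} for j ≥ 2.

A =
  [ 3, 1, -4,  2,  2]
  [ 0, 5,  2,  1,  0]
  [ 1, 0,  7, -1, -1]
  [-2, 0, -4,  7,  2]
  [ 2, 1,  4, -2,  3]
A Jordan chain for λ = 5 of length 3:
v_1 = (2, 0, 0, 0, 2)ᵀ
v_2 = (-4, 2, 2, -4, 4)ᵀ
v_3 = (0, 0, 1, 0, 0)ᵀ

Let N = A − (5)·I. We want v_3 with N^3 v_3 = 0 but N^2 v_3 ≠ 0; then v_{j-1} := N · v_j for j = 3, …, 2.

Pick v_3 = (0, 0, 1, 0, 0)ᵀ.
Then v_2 = N · v_3 = (-4, 2, 2, -4, 4)ᵀ.
Then v_1 = N · v_2 = (2, 0, 0, 0, 2)ᵀ.

Sanity check: (A − (5)·I) v_1 = (0, 0, 0, 0, 0)ᵀ = 0. ✓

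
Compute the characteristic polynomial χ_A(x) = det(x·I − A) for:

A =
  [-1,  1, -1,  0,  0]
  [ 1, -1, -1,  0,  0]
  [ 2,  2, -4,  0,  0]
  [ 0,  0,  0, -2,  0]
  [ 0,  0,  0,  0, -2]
x^5 + 10*x^4 + 40*x^3 + 80*x^2 + 80*x + 32

Expanding det(x·I − A) (e.g. by cofactor expansion or by noting that A is similar to its Jordan form J, which has the same characteristic polynomial as A) gives
  χ_A(x) = x^5 + 10*x^4 + 40*x^3 + 80*x^2 + 80*x + 32
which factors as (x + 2)^5. The eigenvalues (with algebraic multiplicities) are λ = -2 with multiplicity 5.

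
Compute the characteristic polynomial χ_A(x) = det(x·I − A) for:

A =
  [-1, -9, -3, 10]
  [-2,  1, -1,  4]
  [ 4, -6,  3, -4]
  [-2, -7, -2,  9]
x^4 - 12*x^3 + 54*x^2 - 108*x + 81

Expanding det(x·I − A) (e.g. by cofactor expansion or by noting that A is similar to its Jordan form J, which has the same characteristic polynomial as A) gives
  χ_A(x) = x^4 - 12*x^3 + 54*x^2 - 108*x + 81
which factors as (x - 3)^4. The eigenvalues (with algebraic multiplicities) are λ = 3 with multiplicity 4.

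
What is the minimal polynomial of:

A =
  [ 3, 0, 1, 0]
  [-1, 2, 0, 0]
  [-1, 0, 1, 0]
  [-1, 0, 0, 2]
x^3 - 6*x^2 + 12*x - 8

The characteristic polynomial is χ_A(x) = (x - 2)^4, so the eigenvalues are known. The minimal polynomial is
  m_A(x) = Π_λ (x − λ)^{k_λ}
where k_λ is the size of the *largest* Jordan block for λ (equivalently, the smallest k with (A − λI)^k v = 0 for every generalised eigenvector v of λ).

  λ = 2: largest Jordan block has size 3, contributing (x − 2)^3

So m_A(x) = (x - 2)^3 = x^3 - 6*x^2 + 12*x - 8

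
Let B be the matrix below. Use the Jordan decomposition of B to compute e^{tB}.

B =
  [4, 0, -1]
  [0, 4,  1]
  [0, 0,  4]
e^{tB} =
  [exp(4*t), 0, -t*exp(4*t)]
  [0, exp(4*t), t*exp(4*t)]
  [0, 0, exp(4*t)]

Strategy: write B = P · J · P⁻¹ where J is a Jordan canonical form, so e^{tB} = P · e^{tJ} · P⁻¹, and e^{tJ} can be computed block-by-block.

B has Jordan form
J =
  [4, 1, 0]
  [0, 4, 0]
  [0, 0, 4]
(up to reordering of blocks).

Per-block formulas:
  For a 1×1 block at λ = 4: exp(t · [4]) = [e^(4t)].
  For a 2×2 Jordan block J_2(4): exp(t · J_2(4)) = e^(4t)·(I + t·N), where N is the 2×2 nilpotent shift.

After assembling e^{tJ} and conjugating by P, we get:

e^{tB} =
  [exp(4*t), 0, -t*exp(4*t)]
  [0, exp(4*t), t*exp(4*t)]
  [0, 0, exp(4*t)]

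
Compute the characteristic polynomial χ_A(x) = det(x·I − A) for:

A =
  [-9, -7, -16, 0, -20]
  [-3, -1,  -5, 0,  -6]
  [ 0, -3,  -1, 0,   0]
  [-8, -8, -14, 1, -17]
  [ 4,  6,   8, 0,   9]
x^5 + x^4 - 2*x^3 - 2*x^2 + x + 1

Expanding det(x·I − A) (e.g. by cofactor expansion or by noting that A is similar to its Jordan form J, which has the same characteristic polynomial as A) gives
  χ_A(x) = x^5 + x^4 - 2*x^3 - 2*x^2 + x + 1
which factors as (x - 1)^2*(x + 1)^3. The eigenvalues (with algebraic multiplicities) are λ = -1 with multiplicity 3, λ = 1 with multiplicity 2.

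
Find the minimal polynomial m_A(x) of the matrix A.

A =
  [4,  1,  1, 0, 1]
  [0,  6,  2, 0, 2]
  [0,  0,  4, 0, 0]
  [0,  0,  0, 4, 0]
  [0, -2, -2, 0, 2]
x^2 - 8*x + 16

The characteristic polynomial is χ_A(x) = (x - 4)^5, so the eigenvalues are known. The minimal polynomial is
  m_A(x) = Π_λ (x − λ)^{k_λ}
where k_λ is the size of the *largest* Jordan block for λ (equivalently, the smallest k with (A − λI)^k v = 0 for every generalised eigenvector v of λ).

  λ = 4: largest Jordan block has size 2, contributing (x − 4)^2

So m_A(x) = (x - 4)^2 = x^2 - 8*x + 16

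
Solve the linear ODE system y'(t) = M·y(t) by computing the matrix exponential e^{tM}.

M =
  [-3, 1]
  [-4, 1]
e^{tM} =
  [-2*t*exp(-t) + exp(-t), t*exp(-t)]
  [-4*t*exp(-t), 2*t*exp(-t) + exp(-t)]

Strategy: write M = P · J · P⁻¹ where J is a Jordan canonical form, so e^{tM} = P · e^{tJ} · P⁻¹, and e^{tJ} can be computed block-by-block.

M has Jordan form
J =
  [-1,  1]
  [ 0, -1]
(up to reordering of blocks).

Per-block formulas:
  For a 2×2 Jordan block J_2(-1): exp(t · J_2(-1)) = e^(-1t)·(I + t·N), where N is the 2×2 nilpotent shift.

After assembling e^{tJ} and conjugating by P, we get:

e^{tM} =
  [-2*t*exp(-t) + exp(-t), t*exp(-t)]
  [-4*t*exp(-t), 2*t*exp(-t) + exp(-t)]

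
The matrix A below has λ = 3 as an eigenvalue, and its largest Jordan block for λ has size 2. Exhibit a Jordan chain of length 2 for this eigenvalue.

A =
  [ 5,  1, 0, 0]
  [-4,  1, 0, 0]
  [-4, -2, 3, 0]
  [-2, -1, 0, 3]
A Jordan chain for λ = 3 of length 2:
v_1 = (2, -4, -4, -2)ᵀ
v_2 = (1, 0, 0, 0)ᵀ

Let N = A − (3)·I. We want v_2 with N^2 v_2 = 0 but N^1 v_2 ≠ 0; then v_{j-1} := N · v_j for j = 2, …, 2.

Pick v_2 = (1, 0, 0, 0)ᵀ.
Then v_1 = N · v_2 = (2, -4, -4, -2)ᵀ.

Sanity check: (A − (3)·I) v_1 = (0, 0, 0, 0)ᵀ = 0. ✓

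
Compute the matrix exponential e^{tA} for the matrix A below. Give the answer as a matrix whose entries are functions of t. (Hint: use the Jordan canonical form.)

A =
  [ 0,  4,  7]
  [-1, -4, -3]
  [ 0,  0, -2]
e^{tA} =
  [2*t*exp(-2*t) + exp(-2*t), 4*t*exp(-2*t), t^2*exp(-2*t) + 7*t*exp(-2*t)]
  [-t*exp(-2*t), -2*t*exp(-2*t) + exp(-2*t), -t^2*exp(-2*t)/2 - 3*t*exp(-2*t)]
  [0, 0, exp(-2*t)]

Strategy: write A = P · J · P⁻¹ where J is a Jordan canonical form, so e^{tA} = P · e^{tJ} · P⁻¹, and e^{tJ} can be computed block-by-block.

A has Jordan form
J =
  [-2,  1,  0]
  [ 0, -2,  1]
  [ 0,  0, -2]
(up to reordering of blocks).

Per-block formulas:
  For a 3×3 Jordan block J_3(-2): exp(t · J_3(-2)) = e^(-2t)·(I + t·N + (t^2/2)·N^2), where N is the 3×3 nilpotent shift.

After assembling e^{tJ} and conjugating by P, we get:

e^{tA} =
  [2*t*exp(-2*t) + exp(-2*t), 4*t*exp(-2*t), t^2*exp(-2*t) + 7*t*exp(-2*t)]
  [-t*exp(-2*t), -2*t*exp(-2*t) + exp(-2*t), -t^2*exp(-2*t)/2 - 3*t*exp(-2*t)]
  [0, 0, exp(-2*t)]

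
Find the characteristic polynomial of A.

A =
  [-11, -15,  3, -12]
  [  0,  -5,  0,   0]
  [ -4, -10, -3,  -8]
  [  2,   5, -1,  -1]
x^4 + 20*x^3 + 150*x^2 + 500*x + 625

Expanding det(x·I − A) (e.g. by cofactor expansion or by noting that A is similar to its Jordan form J, which has the same characteristic polynomial as A) gives
  χ_A(x) = x^4 + 20*x^3 + 150*x^2 + 500*x + 625
which factors as (x + 5)^4. The eigenvalues (with algebraic multiplicities) are λ = -5 with multiplicity 4.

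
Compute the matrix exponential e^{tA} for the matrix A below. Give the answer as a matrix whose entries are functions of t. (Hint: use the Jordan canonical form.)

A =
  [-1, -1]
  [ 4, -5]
e^{tA} =
  [2*t*exp(-3*t) + exp(-3*t), -t*exp(-3*t)]
  [4*t*exp(-3*t), -2*t*exp(-3*t) + exp(-3*t)]

Strategy: write A = P · J · P⁻¹ where J is a Jordan canonical form, so e^{tA} = P · e^{tJ} · P⁻¹, and e^{tJ} can be computed block-by-block.

A has Jordan form
J =
  [-3,  1]
  [ 0, -3]
(up to reordering of blocks).

Per-block formulas:
  For a 2×2 Jordan block J_2(-3): exp(t · J_2(-3)) = e^(-3t)·(I + t·N), where N is the 2×2 nilpotent shift.

After assembling e^{tJ} and conjugating by P, we get:

e^{tA} =
  [2*t*exp(-3*t) + exp(-3*t), -t*exp(-3*t)]
  [4*t*exp(-3*t), -2*t*exp(-3*t) + exp(-3*t)]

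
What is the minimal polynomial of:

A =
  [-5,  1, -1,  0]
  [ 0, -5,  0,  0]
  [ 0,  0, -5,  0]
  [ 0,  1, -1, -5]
x^2 + 10*x + 25

The characteristic polynomial is χ_A(x) = (x + 5)^4, so the eigenvalues are known. The minimal polynomial is
  m_A(x) = Π_λ (x − λ)^{k_λ}
where k_λ is the size of the *largest* Jordan block for λ (equivalently, the smallest k with (A − λI)^k v = 0 for every generalised eigenvector v of λ).

  λ = -5: largest Jordan block has size 2, contributing (x + 5)^2

So m_A(x) = (x + 5)^2 = x^2 + 10*x + 25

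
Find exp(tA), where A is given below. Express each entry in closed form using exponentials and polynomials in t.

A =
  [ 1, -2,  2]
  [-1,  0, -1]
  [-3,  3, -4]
e^{tA} =
  [2*t*exp(-t) + exp(-t), -2*t*exp(-t), 2*t*exp(-t)]
  [-t*exp(-t), t*exp(-t) + exp(-t), -t*exp(-t)]
  [-3*t*exp(-t), 3*t*exp(-t), -3*t*exp(-t) + exp(-t)]

Strategy: write A = P · J · P⁻¹ where J is a Jordan canonical form, so e^{tA} = P · e^{tJ} · P⁻¹, and e^{tJ} can be computed block-by-block.

A has Jordan form
J =
  [-1,  1,  0]
  [ 0, -1,  0]
  [ 0,  0, -1]
(up to reordering of blocks).

Per-block formulas:
  For a 2×2 Jordan block J_2(-1): exp(t · J_2(-1)) = e^(-1t)·(I + t·N), where N is the 2×2 nilpotent shift.
  For a 1×1 block at λ = -1: exp(t · [-1]) = [e^(-1t)].

After assembling e^{tJ} and conjugating by P, we get:

e^{tA} =
  [2*t*exp(-t) + exp(-t), -2*t*exp(-t), 2*t*exp(-t)]
  [-t*exp(-t), t*exp(-t) + exp(-t), -t*exp(-t)]
  [-3*t*exp(-t), 3*t*exp(-t), -3*t*exp(-t) + exp(-t)]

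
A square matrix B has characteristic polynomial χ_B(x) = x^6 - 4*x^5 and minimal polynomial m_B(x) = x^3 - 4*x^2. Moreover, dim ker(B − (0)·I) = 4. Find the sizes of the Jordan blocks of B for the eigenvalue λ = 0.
Block sizes for λ = 0: [2, 1, 1, 1]

Step 1 — from the characteristic polynomial, algebraic multiplicity of λ = 0 is 5. From dim ker(B − (0)·I) = 4, there are exactly 4 Jordan blocks for λ = 0.
Step 2 — from the minimal polynomial, the factor (x − 0)^2 tells us the largest block for λ = 0 has size 2.
Step 3 — with total size 5, 4 blocks, and largest block 2, the block sizes (in nonincreasing order) are [2, 1, 1, 1].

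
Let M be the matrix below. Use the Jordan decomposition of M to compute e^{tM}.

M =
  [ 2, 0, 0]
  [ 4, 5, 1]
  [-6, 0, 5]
e^{tM} =
  [exp(2*t), 0, 0]
  [-2*t*exp(5*t) + 2*exp(5*t) - 2*exp(2*t), exp(5*t), t*exp(5*t)]
  [-2*exp(5*t) + 2*exp(2*t), 0, exp(5*t)]

Strategy: write M = P · J · P⁻¹ where J is a Jordan canonical form, so e^{tM} = P · e^{tJ} · P⁻¹, and e^{tJ} can be computed block-by-block.

M has Jordan form
J =
  [2, 0, 0]
  [0, 5, 1]
  [0, 0, 5]
(up to reordering of blocks).

Per-block formulas:
  For a 2×2 Jordan block J_2(5): exp(t · J_2(5)) = e^(5t)·(I + t·N), where N is the 2×2 nilpotent shift.
  For a 1×1 block at λ = 2: exp(t · [2]) = [e^(2t)].

After assembling e^{tJ} and conjugating by P, we get:

e^{tM} =
  [exp(2*t), 0, 0]
  [-2*t*exp(5*t) + 2*exp(5*t) - 2*exp(2*t), exp(5*t), t*exp(5*t)]
  [-2*exp(5*t) + 2*exp(2*t), 0, exp(5*t)]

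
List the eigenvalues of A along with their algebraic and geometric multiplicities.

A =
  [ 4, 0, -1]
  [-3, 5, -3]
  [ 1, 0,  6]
λ = 5: alg = 3, geom = 2

Step 1 — factor the characteristic polynomial to read off the algebraic multiplicities:
  χ_A(x) = (x - 5)^3

Step 2 — compute geometric multiplicities via the rank-nullity identity g(λ) = n − rank(A − λI):
  rank(A − (5)·I) = 1, so dim ker(A − (5)·I) = n − 1 = 2

Summary:
  λ = 5: algebraic multiplicity = 3, geometric multiplicity = 2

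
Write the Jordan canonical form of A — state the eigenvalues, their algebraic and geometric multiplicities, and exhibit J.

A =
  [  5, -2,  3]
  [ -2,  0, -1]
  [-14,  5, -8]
J_3(-1)

The characteristic polynomial is
  det(x·I − A) = x^3 + 3*x^2 + 3*x + 1 = (x + 1)^3

Eigenvalues and multiplicities (the geometric multiplicity of λ is n − rank(A − λI), which equals the number of Jordan blocks for λ):
  λ = -1: algebraic multiplicity = 3, geometric multiplicity = 1

Determining the block sizes for each eigenvalue:
  λ = -1: one block (gm = 1), so the single block has size am = 3 → block sizes [3]

Assembling the blocks gives a Jordan form
J =
  [-1,  1,  0]
  [ 0, -1,  1]
  [ 0,  0, -1]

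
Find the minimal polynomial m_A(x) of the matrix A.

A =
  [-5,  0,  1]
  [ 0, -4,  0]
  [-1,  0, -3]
x^2 + 8*x + 16

The characteristic polynomial is χ_A(x) = (x + 4)^3, so the eigenvalues are known. The minimal polynomial is
  m_A(x) = Π_λ (x − λ)^{k_λ}
where k_λ is the size of the *largest* Jordan block for λ (equivalently, the smallest k with (A − λI)^k v = 0 for every generalised eigenvector v of λ).

  λ = -4: largest Jordan block has size 2, contributing (x + 4)^2

So m_A(x) = (x + 4)^2 = x^2 + 8*x + 16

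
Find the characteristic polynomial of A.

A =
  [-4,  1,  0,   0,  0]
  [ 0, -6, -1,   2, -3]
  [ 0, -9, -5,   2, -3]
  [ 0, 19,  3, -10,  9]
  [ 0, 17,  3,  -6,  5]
x^5 + 20*x^4 + 160*x^3 + 640*x^2 + 1280*x + 1024

Expanding det(x·I − A) (e.g. by cofactor expansion or by noting that A is similar to its Jordan form J, which has the same characteristic polynomial as A) gives
  χ_A(x) = x^5 + 20*x^4 + 160*x^3 + 640*x^2 + 1280*x + 1024
which factors as (x + 4)^5. The eigenvalues (with algebraic multiplicities) are λ = -4 with multiplicity 5.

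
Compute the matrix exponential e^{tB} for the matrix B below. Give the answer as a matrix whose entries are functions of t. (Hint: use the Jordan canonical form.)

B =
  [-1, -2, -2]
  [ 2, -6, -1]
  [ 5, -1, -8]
e^{tB} =
  [t^2*exp(-5*t) + 4*t*exp(-5*t) + exp(-5*t), -2*t^2*exp(-5*t) - 2*t*exp(-5*t), -2*t*exp(-5*t)]
  [t^2*exp(-5*t)/2 + 2*t*exp(-5*t), -t^2*exp(-5*t) - t*exp(-5*t) + exp(-5*t), -t*exp(-5*t)]
  [3*t^2*exp(-5*t)/2 + 5*t*exp(-5*t), -3*t^2*exp(-5*t) - t*exp(-5*t), -3*t*exp(-5*t) + exp(-5*t)]

Strategy: write B = P · J · P⁻¹ where J is a Jordan canonical form, so e^{tB} = P · e^{tJ} · P⁻¹, and e^{tJ} can be computed block-by-block.

B has Jordan form
J =
  [-5,  1,  0]
  [ 0, -5,  1]
  [ 0,  0, -5]
(up to reordering of blocks).

Per-block formulas:
  For a 3×3 Jordan block J_3(-5): exp(t · J_3(-5)) = e^(-5t)·(I + t·N + (t^2/2)·N^2), where N is the 3×3 nilpotent shift.

After assembling e^{tJ} and conjugating by P, we get:

e^{tB} =
  [t^2*exp(-5*t) + 4*t*exp(-5*t) + exp(-5*t), -2*t^2*exp(-5*t) - 2*t*exp(-5*t), -2*t*exp(-5*t)]
  [t^2*exp(-5*t)/2 + 2*t*exp(-5*t), -t^2*exp(-5*t) - t*exp(-5*t) + exp(-5*t), -t*exp(-5*t)]
  [3*t^2*exp(-5*t)/2 + 5*t*exp(-5*t), -3*t^2*exp(-5*t) - t*exp(-5*t), -3*t*exp(-5*t) + exp(-5*t)]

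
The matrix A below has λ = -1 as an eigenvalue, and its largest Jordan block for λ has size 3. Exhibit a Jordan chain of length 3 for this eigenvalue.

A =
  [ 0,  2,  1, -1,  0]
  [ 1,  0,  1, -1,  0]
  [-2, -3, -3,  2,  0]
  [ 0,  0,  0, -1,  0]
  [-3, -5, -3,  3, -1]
A Jordan chain for λ = -1 of length 3:
v_1 = (1, 0, -1, 0, -2)ᵀ
v_2 = (1, 1, -2, 0, -3)ᵀ
v_3 = (1, 0, 0, 0, 0)ᵀ

Let N = A − (-1)·I. We want v_3 with N^3 v_3 = 0 but N^2 v_3 ≠ 0; then v_{j-1} := N · v_j for j = 3, …, 2.

Pick v_3 = (1, 0, 0, 0, 0)ᵀ.
Then v_2 = N · v_3 = (1, 1, -2, 0, -3)ᵀ.
Then v_1 = N · v_2 = (1, 0, -1, 0, -2)ᵀ.

Sanity check: (A − (-1)·I) v_1 = (0, 0, 0, 0, 0)ᵀ = 0. ✓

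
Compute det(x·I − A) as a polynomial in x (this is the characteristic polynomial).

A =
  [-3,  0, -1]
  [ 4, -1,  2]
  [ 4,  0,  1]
x^3 + 3*x^2 + 3*x + 1

Expanding det(x·I − A) (e.g. by cofactor expansion or by noting that A is similar to its Jordan form J, which has the same characteristic polynomial as A) gives
  χ_A(x) = x^3 + 3*x^2 + 3*x + 1
which factors as (x + 1)^3. The eigenvalues (with algebraic multiplicities) are λ = -1 with multiplicity 3.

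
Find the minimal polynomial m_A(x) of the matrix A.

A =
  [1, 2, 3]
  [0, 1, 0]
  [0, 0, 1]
x^2 - 2*x + 1

The characteristic polynomial is χ_A(x) = (x - 1)^3, so the eigenvalues are known. The minimal polynomial is
  m_A(x) = Π_λ (x − λ)^{k_λ}
where k_λ is the size of the *largest* Jordan block for λ (equivalently, the smallest k with (A − λI)^k v = 0 for every generalised eigenvector v of λ).

  λ = 1: largest Jordan block has size 2, contributing (x − 1)^2

So m_A(x) = (x - 1)^2 = x^2 - 2*x + 1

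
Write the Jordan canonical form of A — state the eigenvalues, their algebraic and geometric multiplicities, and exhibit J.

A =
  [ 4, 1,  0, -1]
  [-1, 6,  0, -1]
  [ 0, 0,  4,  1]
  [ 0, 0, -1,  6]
J_3(5) ⊕ J_1(5)

The characteristic polynomial is
  det(x·I − A) = x^4 - 20*x^3 + 150*x^2 - 500*x + 625 = (x - 5)^4

Eigenvalues and multiplicities (the geometric multiplicity of λ is n − rank(A − λI), which equals the number of Jordan blocks for λ):
  λ = 5: algebraic multiplicity = 4, geometric multiplicity = 2

Determining the block sizes for each eigenvalue:
  λ = 5: with am = 4 and gm = 2, the partition is not yet determined (e.g. several partitions of 4 into 2 parts exist). Let N = A − (5)·I. Computing rank(N^1) = 2, rank(N^2) = 1, rank(N^3) = 0; the number of blocks of size ≥ j is rank(N^{j−1}) − rank(N^j), giving [2, 1, 1]. So we have 1 block(s) of size 3, 1 block(s) of size 1 → block sizes [3, 1]

Assembling the blocks gives a Jordan form
J =
  [5, 1, 0, 0]
  [0, 5, 1, 0]
  [0, 0, 5, 0]
  [0, 0, 0, 5]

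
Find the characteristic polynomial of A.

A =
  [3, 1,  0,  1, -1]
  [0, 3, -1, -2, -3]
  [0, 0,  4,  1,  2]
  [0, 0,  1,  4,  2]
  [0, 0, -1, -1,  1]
x^5 - 15*x^4 + 90*x^3 - 270*x^2 + 405*x - 243

Expanding det(x·I − A) (e.g. by cofactor expansion or by noting that A is similar to its Jordan form J, which has the same characteristic polynomial as A) gives
  χ_A(x) = x^5 - 15*x^4 + 90*x^3 - 270*x^2 + 405*x - 243
which factors as (x - 3)^5. The eigenvalues (with algebraic multiplicities) are λ = 3 with multiplicity 5.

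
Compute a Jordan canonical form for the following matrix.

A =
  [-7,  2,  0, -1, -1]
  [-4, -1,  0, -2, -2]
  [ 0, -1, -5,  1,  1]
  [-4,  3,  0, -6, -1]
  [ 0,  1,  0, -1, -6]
J_2(-5) ⊕ J_2(-5) ⊕ J_1(-5)

The characteristic polynomial is
  det(x·I − A) = x^5 + 25*x^4 + 250*x^3 + 1250*x^2 + 3125*x + 3125 = (x + 5)^5

Eigenvalues and multiplicities (the geometric multiplicity of λ is n − rank(A − λI), which equals the number of Jordan blocks for λ):
  λ = -5: algebraic multiplicity = 5, geometric multiplicity = 3

Determining the block sizes for each eigenvalue:
  λ = -5: with am = 5 and gm = 3, the partition is not yet determined (e.g. several partitions of 5 into 3 parts exist). Let N = A − (-5)·I. Computing rank(N^1) = 2, rank(N^2) = 0; the number of blocks of size ≥ j is rank(N^{j−1}) − rank(N^j), giving [3, 2]. So we have 2 block(s) of size 2, 1 block(s) of size 1 → block sizes [2, 2, 1]

Assembling the blocks gives a Jordan form
J =
  [-5,  1,  0,  0,  0]
  [ 0, -5,  0,  0,  0]
  [ 0,  0, -5,  1,  0]
  [ 0,  0,  0, -5,  0]
  [ 0,  0,  0,  0, -5]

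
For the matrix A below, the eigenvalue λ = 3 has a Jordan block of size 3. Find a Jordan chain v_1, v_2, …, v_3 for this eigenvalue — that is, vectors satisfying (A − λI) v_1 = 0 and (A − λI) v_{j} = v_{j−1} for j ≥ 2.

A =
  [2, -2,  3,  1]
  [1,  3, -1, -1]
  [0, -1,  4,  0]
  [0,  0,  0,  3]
A Jordan chain for λ = 3 of length 3:
v_1 = (-1, -1, -1, 0)ᵀ
v_2 = (-1, 1, 0, 0)ᵀ
v_3 = (1, 0, 0, 0)ᵀ

Let N = A − (3)·I. We want v_3 with N^3 v_3 = 0 but N^2 v_3 ≠ 0; then v_{j-1} := N · v_j for j = 3, …, 2.

Pick v_3 = (1, 0, 0, 0)ᵀ.
Then v_2 = N · v_3 = (-1, 1, 0, 0)ᵀ.
Then v_1 = N · v_2 = (-1, -1, -1, 0)ᵀ.

Sanity check: (A − (3)·I) v_1 = (0, 0, 0, 0)ᵀ = 0. ✓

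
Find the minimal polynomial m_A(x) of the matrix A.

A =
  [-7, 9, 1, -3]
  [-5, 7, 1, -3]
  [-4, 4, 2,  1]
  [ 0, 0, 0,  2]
x^4 - 4*x^3 + 16*x - 16

The characteristic polynomial is χ_A(x) = (x - 2)^3*(x + 2), so the eigenvalues are known. The minimal polynomial is
  m_A(x) = Π_λ (x − λ)^{k_λ}
where k_λ is the size of the *largest* Jordan block for λ (equivalently, the smallest k with (A − λI)^k v = 0 for every generalised eigenvector v of λ).

  λ = -2: largest Jordan block has size 1, contributing (x + 2)
  λ = 2: largest Jordan block has size 3, contributing (x − 2)^3

So m_A(x) = (x - 2)^3*(x + 2) = x^4 - 4*x^3 + 16*x - 16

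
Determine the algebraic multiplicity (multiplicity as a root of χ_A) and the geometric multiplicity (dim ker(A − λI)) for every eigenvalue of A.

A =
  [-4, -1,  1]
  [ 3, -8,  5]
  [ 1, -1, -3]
λ = -5: alg = 3, geom = 1

Step 1 — factor the characteristic polynomial to read off the algebraic multiplicities:
  χ_A(x) = (x + 5)^3

Step 2 — compute geometric multiplicities via the rank-nullity identity g(λ) = n − rank(A − λI):
  rank(A − (-5)·I) = 2, so dim ker(A − (-5)·I) = n − 2 = 1

Summary:
  λ = -5: algebraic multiplicity = 3, geometric multiplicity = 1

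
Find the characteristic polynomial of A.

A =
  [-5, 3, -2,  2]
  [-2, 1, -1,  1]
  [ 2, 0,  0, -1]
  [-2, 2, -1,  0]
x^4 + 4*x^3 + 6*x^2 + 4*x + 1

Expanding det(x·I − A) (e.g. by cofactor expansion or by noting that A is similar to its Jordan form J, which has the same characteristic polynomial as A) gives
  χ_A(x) = x^4 + 4*x^3 + 6*x^2 + 4*x + 1
which factors as (x + 1)^4. The eigenvalues (with algebraic multiplicities) are λ = -1 with multiplicity 4.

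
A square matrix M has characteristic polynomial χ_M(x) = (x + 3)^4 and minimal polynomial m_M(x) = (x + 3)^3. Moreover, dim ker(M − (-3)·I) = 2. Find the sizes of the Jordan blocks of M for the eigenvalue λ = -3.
Block sizes for λ = -3: [3, 1]

Step 1 — from the characteristic polynomial, algebraic multiplicity of λ = -3 is 4. From dim ker(M − (-3)·I) = 2, there are exactly 2 Jordan blocks for λ = -3.
Step 2 — from the minimal polynomial, the factor (x + 3)^3 tells us the largest block for λ = -3 has size 3.
Step 3 — with total size 4, 2 blocks, and largest block 3, the block sizes (in nonincreasing order) are [3, 1].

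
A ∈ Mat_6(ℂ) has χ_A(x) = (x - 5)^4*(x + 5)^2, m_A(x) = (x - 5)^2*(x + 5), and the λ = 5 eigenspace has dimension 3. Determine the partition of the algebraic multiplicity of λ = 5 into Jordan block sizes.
Block sizes for λ = 5: [2, 1, 1]

Step 1 — from the characteristic polynomial, algebraic multiplicity of λ = 5 is 4. From dim ker(A − (5)·I) = 3, there are exactly 3 Jordan blocks for λ = 5.
Step 2 — from the minimal polynomial, the factor (x − 5)^2 tells us the largest block for λ = 5 has size 2.
Step 3 — with total size 4, 3 blocks, and largest block 2, the block sizes (in nonincreasing order) are [2, 1, 1].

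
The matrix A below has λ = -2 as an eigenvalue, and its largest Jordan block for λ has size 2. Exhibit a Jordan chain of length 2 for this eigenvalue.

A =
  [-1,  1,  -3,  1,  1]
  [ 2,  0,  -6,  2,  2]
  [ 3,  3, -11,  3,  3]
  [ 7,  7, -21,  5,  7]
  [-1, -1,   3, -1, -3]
A Jordan chain for λ = -2 of length 2:
v_1 = (1, 2, 3, 7, -1)ᵀ
v_2 = (1, 0, 0, 0, 0)ᵀ

Let N = A − (-2)·I. We want v_2 with N^2 v_2 = 0 but N^1 v_2 ≠ 0; then v_{j-1} := N · v_j for j = 2, …, 2.

Pick v_2 = (1, 0, 0, 0, 0)ᵀ.
Then v_1 = N · v_2 = (1, 2, 3, 7, -1)ᵀ.

Sanity check: (A − (-2)·I) v_1 = (0, 0, 0, 0, 0)ᵀ = 0. ✓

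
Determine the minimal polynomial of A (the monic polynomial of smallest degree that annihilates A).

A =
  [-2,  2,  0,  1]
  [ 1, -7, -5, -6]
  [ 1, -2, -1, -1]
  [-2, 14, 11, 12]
x^4 - 2*x^3 - 12*x^2 - 14*x - 5

The characteristic polynomial is χ_A(x) = (x - 5)*(x + 1)^3, so the eigenvalues are known. The minimal polynomial is
  m_A(x) = Π_λ (x − λ)^{k_λ}
where k_λ is the size of the *largest* Jordan block for λ (equivalently, the smallest k with (A − λI)^k v = 0 for every generalised eigenvector v of λ).

  λ = -1: largest Jordan block has size 3, contributing (x + 1)^3
  λ = 5: largest Jordan block has size 1, contributing (x − 5)

So m_A(x) = (x - 5)*(x + 1)^3 = x^4 - 2*x^3 - 12*x^2 - 14*x - 5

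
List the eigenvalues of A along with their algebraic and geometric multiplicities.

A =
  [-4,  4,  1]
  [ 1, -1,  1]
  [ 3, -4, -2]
λ = -5: alg = 1, geom = 1; λ = -1: alg = 2, geom = 1

Step 1 — factor the characteristic polynomial to read off the algebraic multiplicities:
  χ_A(x) = (x + 1)^2*(x + 5)

Step 2 — compute geometric multiplicities via the rank-nullity identity g(λ) = n − rank(A − λI):
  rank(A − (-5)·I) = 2, so dim ker(A − (-5)·I) = n − 2 = 1
  rank(A − (-1)·I) = 2, so dim ker(A − (-1)·I) = n − 2 = 1

Summary:
  λ = -5: algebraic multiplicity = 1, geometric multiplicity = 1
  λ = -1: algebraic multiplicity = 2, geometric multiplicity = 1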